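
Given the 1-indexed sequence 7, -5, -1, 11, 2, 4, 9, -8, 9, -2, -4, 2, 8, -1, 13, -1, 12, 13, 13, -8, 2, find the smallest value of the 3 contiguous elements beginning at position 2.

Elements at indices 2..4: -5, -1, 11
min(-5, -1, 11) = -5

-5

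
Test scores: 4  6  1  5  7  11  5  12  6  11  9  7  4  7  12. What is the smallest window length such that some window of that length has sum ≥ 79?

10

Extend right; whenever the sum reaches 79, record the length and shrink from the left:
add 4: running sum 4 < 79
add 6: running sum 10 < 79
add 1: running sum 11 < 79
add 5: running sum 16 < 79
add 7: running sum 23 < 79
add 11: running sum 34 < 79
add 5: running sum 39 < 79
add 12: running sum 51 < 79
add 6: running sum 57 < 79
add 11: running sum 68 < 79
add 9: running sum 77 < 79
add 7: shortest ending here [6, 1, 5, 7, 11, 5, 12, 6, 11, 9, 7] sum 80, len 11
add 4: shortest ending here [6, 1, 5, 7, 11, 5, 12, 6, 11, 9, 7, 4] sum 84, len 12
add 7: shortest ending here [7, 11, 5, 12, 6, 11, 9, 7, 4, 7] sum 79, len 10
add 12: shortest ending here [11, 5, 12, 6, 11, 9, 7, 4, 7, 12] sum 84, len 10
Shortest qualifying length: 10.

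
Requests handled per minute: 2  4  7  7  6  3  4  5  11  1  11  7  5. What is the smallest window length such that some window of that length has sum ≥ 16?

2

Extend right; whenever the sum reaches 16, record the length and shrink from the left:
add 2: running sum 2 < 16
add 4: running sum 6 < 16
add 7: running sum 13 < 16
add 7: shortest ending here [4, 7, 7] sum 18, len 3
add 6: shortest ending here [7, 7, 6] sum 20, len 3
add 3: shortest ending here [7, 6, 3] sum 16, len 3
add 4: shortest ending here [7, 6, 3, 4] sum 20, len 4
add 5: shortest ending here [6, 3, 4, 5] sum 18, len 4
add 11: shortest ending here [5, 11] sum 16, len 2
add 1: shortest ending here [5, 11, 1] sum 17, len 3
add 11: shortest ending here [11, 1, 11] sum 23, len 3
add 7: shortest ending here [11, 7] sum 18, len 2
add 5: shortest ending here [11, 7, 5] sum 23, len 3
Shortest qualifying length: 2.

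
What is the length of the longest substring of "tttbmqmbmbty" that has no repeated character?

add t: [t] len 1
add t (repeat t, move left end past it): [t] len 1
add t (repeat t, move left end past it): [t] len 1
add b: [t, b] len 2
add m: [t, b, m] len 3
add q: [t, b, m, q] len 4
add m (repeat m, move left end past it): [q, m] len 2
add b: [q, m, b] len 3
add m (repeat m, move left end past it): [b, m] len 2
add b (repeat b, move left end past it): [m, b] len 2
add t: [m, b, t] len 3
add y: [m, b, t, y] len 4
Longest all-distinct length: 4.

4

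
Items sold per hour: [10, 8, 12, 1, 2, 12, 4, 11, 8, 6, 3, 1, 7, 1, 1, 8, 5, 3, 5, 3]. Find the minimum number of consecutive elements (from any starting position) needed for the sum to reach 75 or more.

add 10: running sum 10 < 75
add 8: running sum 18 < 75
add 12: running sum 30 < 75
add 1: running sum 31 < 75
add 2: running sum 33 < 75
add 12: running sum 45 < 75
add 4: running sum 49 < 75
add 11: running sum 60 < 75
add 8: running sum 68 < 75
add 6: running sum 74 < 75
end 10: [10, 8, 12, 1, 2, 12, 4, 11, 8, 6, 3] sum 77, len 11
end 11: [10, 8, 12, 1, 2, 12, 4, 11, 8, 6, 3, 1] sum 78, len 12
end 12: [8, 12, 1, 2, 12, 4, 11, 8, 6, 3, 1, 7] sum 75, len 12
end 13: [8, 12, 1, 2, 12, 4, 11, 8, 6, 3, 1, 7, 1] sum 76, len 13
end 14: [8, 12, 1, 2, 12, 4, 11, 8, 6, 3, 1, 7, 1, 1] sum 77, len 14
end 15: [12, 1, 2, 12, 4, 11, 8, 6, 3, 1, 7, 1, 1, 8] sum 77, len 14
end 16: [12, 1, 2, 12, 4, 11, 8, 6, 3, 1, 7, 1, 1, 8, 5] sum 82, len 15
end 17: [12, 1, 2, 12, 4, 11, 8, 6, 3, 1, 7, 1, 1, 8, 5, 3] sum 85, len 16
end 18: [12, 4, 11, 8, 6, 3, 1, 7, 1, 1, 8, 5, 3, 5] sum 75, len 14
end 19: [12, 4, 11, 8, 6, 3, 1, 7, 1, 1, 8, 5, 3, 5, 3] sum 78, len 15
Shortest qualifying length: 11.

11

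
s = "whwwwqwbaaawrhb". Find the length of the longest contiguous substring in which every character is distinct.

add w: [w] len 1
add h: [w, h] len 2
add w (repeat w, move left end past it): [h, w] len 2
add w (repeat w, move left end past it): [w] len 1
add w (repeat w, move left end past it): [w] len 1
add q: [w, q] len 2
add w (repeat w, move left end past it): [q, w] len 2
add b: [q, w, b] len 3
add a: [q, w, b, a] len 4
add a (repeat a, move left end past it): [a] len 1
add a (repeat a, move left end past it): [a] len 1
add w: [a, w] len 2
add r: [a, w, r] len 3
add h: [a, w, r, h] len 4
add b: [a, w, r, h, b] len 5
Longest all-distinct length: 5.

5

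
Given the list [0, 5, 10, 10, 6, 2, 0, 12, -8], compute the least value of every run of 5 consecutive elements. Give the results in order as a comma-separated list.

Sliding a size-5 window across the 9 values:
(0, 5, 10, 10, 6) → min 0
(5, 10, 10, 6, 2) → min 2
(10, 10, 6, 2, 0) → min 0
(10, 6, 2, 0, 12) → min 0
(6, 2, 0, 12, -8) → min -8

0, 2, 0, 0, -8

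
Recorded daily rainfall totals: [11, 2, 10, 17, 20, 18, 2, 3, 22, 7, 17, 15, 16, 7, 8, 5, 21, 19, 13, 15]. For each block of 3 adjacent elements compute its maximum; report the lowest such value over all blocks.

8

[11, 2, 10] → max 11
[2, 10, 17] → max 17
[10, 17, 20] → max 20
[17, 20, 18] → max 20
[20, 18, 2] → max 20
[18, 2, 3] → max 18
[2, 3, 22] → max 22
[3, 22, 7] → max 22
[22, 7, 17] → max 22
[7, 17, 15] → max 17
[17, 15, 16] → max 17
[15, 16, 7] → max 16
[16, 7, 8] → max 16
[7, 8, 5] → max 8
[8, 5, 21] → max 21
[5, 21, 19] → max 21
[21, 19, 13] → max 21
[19, 13, 15] → max 19
Lowest of these is 8.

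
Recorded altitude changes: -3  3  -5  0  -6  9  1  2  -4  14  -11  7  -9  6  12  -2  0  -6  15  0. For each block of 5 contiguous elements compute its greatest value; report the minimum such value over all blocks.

3

Each size-5 window and its max:
[-3, 3, -5, 0, -6] → max 3
[3, -5, 0, -6, 9] → max 9
[-5, 0, -6, 9, 1] → max 9
[0, -6, 9, 1, 2] → max 9
[-6, 9, 1, 2, -4] → max 9
[9, 1, 2, -4, 14] → max 14
[1, 2, -4, 14, -11] → max 14
[2, -4, 14, -11, 7] → max 14
[-4, 14, -11, 7, -9] → max 14
[14, -11, 7, -9, 6] → max 14
[-11, 7, -9, 6, 12] → max 12
[7, -9, 6, 12, -2] → max 12
[-9, 6, 12, -2, 0] → max 12
[6, 12, -2, 0, -6] → max 12
[12, -2, 0, -6, 15] → max 15
[-2, 0, -6, 15, 0] → max 15
Minimum of these is 3.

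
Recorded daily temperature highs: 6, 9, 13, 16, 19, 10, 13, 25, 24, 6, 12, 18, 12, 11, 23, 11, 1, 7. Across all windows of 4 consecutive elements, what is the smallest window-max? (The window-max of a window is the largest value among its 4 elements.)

16

6 9 13 16 → max 16
9 13 16 19 → max 19
13 16 19 10 → max 19
16 19 10 13 → max 19
19 10 13 25 → max 25
10 13 25 24 → max 25
13 25 24 6 → max 25
25 24 6 12 → max 25
24 6 12 18 → max 24
6 12 18 12 → max 18
12 18 12 11 → max 18
18 12 11 23 → max 23
12 11 23 11 → max 23
11 23 11 1 → max 23
23 11 1 7 → max 23
Smallest of these is 16.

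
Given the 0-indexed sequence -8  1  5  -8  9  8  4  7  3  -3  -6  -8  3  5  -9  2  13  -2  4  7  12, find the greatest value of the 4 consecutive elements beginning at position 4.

Elements at indices 4..7: 9, 8, 4, 7
max(9, 8, 4, 7) = 9

9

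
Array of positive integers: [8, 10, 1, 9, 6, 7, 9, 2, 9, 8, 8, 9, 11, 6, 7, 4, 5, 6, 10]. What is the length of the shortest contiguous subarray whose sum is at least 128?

Extend right; whenever the sum reaches 128, record the length and shrink from the left:
add 8: running sum 8 < 128
add 10: running sum 18 < 128
add 1: running sum 19 < 128
add 9: running sum 28 < 128
add 6: running sum 34 < 128
add 7: running sum 41 < 128
add 9: running sum 50 < 128
add 2: running sum 52 < 128
add 9: running sum 61 < 128
add 8: running sum 69 < 128
add 8: running sum 77 < 128
add 9: running sum 86 < 128
add 11: running sum 97 < 128
add 6: running sum 103 < 128
add 7: running sum 110 < 128
add 4: running sum 114 < 128
add 5: running sum 119 < 128
add 6: running sum 125 < 128
end 18: [8, 10, 1, 9, 6, 7, 9, 2, 9, 8, 8, 9, 11, 6, 7, 4, 5, 6, 10] sum 135, len 19
Shortest qualifying length: 19.

19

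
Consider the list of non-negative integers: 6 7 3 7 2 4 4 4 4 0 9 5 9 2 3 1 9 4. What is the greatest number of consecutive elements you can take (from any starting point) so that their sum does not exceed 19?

[6] sum 6 len 1
[6, 7] sum 13 len 2
[6, 7, 3] sum 16 len 3
[7, 3, 7] sum 17 len 3
[7, 3, 7, 2] sum 19 len 4
[3, 7, 2, 4] sum 16 len 4
[7, 2, 4, 4] sum 17 len 4
[2, 4, 4, 4] sum 14 len 4
[2, 4, 4, 4, 4] sum 18 len 5
[2, 4, 4, 4, 4, 0] sum 18 len 6
[4, 4, 0, 9] sum 17 len 4
[4, 0, 9, 5] sum 18 len 4
[5, 9] sum 14 len 2
[5, 9, 2] sum 16 len 3
[5, 9, 2, 3] sum 19 len 4
[9, 2, 3, 1] sum 15 len 4
[2, 3, 1, 9] sum 15 len 4
[2, 3, 1, 9, 4] sum 19 len 5
Longest length seen: 6.

6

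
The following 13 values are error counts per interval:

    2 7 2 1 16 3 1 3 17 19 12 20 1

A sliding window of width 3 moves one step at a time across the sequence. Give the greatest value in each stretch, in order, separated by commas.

2 7 2 → max 7
7 2 1 → max 7
2 1 16 → max 16
1 16 3 → max 16
16 3 1 → max 16
3 1 3 → max 3
1 3 17 → max 17
3 17 19 → max 19
17 19 12 → max 19
19 12 20 → max 20
12 20 1 → max 20

7, 7, 16, 16, 16, 3, 17, 19, 19, 20, 20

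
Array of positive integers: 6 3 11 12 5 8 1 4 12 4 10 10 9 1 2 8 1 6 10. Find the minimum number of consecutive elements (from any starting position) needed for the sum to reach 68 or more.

add 6: running sum 6 < 68
add 3: running sum 9 < 68
add 11: running sum 20 < 68
add 12: running sum 32 < 68
add 5: running sum 37 < 68
add 8: running sum 45 < 68
add 1: running sum 46 < 68
add 4: running sum 50 < 68
add 12: running sum 62 < 68
add 4: running sum 66 < 68
end 10: [3, 11, 12, 5, 8, 1, 4, 12, 4, 10] sum 70, len 10
end 11: [11, 12, 5, 8, 1, 4, 12, 4, 10, 10] sum 77, len 10
end 12: [12, 5, 8, 1, 4, 12, 4, 10, 10, 9] sum 75, len 10
end 13: [12, 5, 8, 1, 4, 12, 4, 10, 10, 9, 1] sum 76, len 11
end 14: [12, 5, 8, 1, 4, 12, 4, 10, 10, 9, 1, 2] sum 78, len 12
end 15: [8, 1, 4, 12, 4, 10, 10, 9, 1, 2, 8] sum 69, len 11
end 16: [8, 1, 4, 12, 4, 10, 10, 9, 1, 2, 8, 1] sum 70, len 12
end 17: [1, 4, 12, 4, 10, 10, 9, 1, 2, 8, 1, 6] sum 68, len 12
end 18: [12, 4, 10, 10, 9, 1, 2, 8, 1, 6, 10] sum 73, len 11
Shortest qualifying length: 10.

10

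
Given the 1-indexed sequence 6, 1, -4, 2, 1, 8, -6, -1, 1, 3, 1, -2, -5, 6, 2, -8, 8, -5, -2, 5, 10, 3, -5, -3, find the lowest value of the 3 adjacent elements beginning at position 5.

-6

Elements at indices 5..7: 1, 8, -6
min(1, 8, -6) = -6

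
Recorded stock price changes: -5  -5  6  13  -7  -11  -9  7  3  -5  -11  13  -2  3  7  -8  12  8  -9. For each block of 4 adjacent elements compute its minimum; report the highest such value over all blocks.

-2

-5 -5 6 13 → min -5
-5 6 13 -7 → min -7
6 13 -7 -11 → min -11
13 -7 -11 -9 → min -11
-7 -11 -9 7 → min -11
-11 -9 7 3 → min -11
-9 7 3 -5 → min -9
7 3 -5 -11 → min -11
3 -5 -11 13 → min -11
-5 -11 13 -2 → min -11
-11 13 -2 3 → min -11
13 -2 3 7 → min -2
-2 3 7 -8 → min -8
3 7 -8 12 → min -8
7 -8 12 8 → min -8
-8 12 8 -9 → min -9
Highest of these is -2.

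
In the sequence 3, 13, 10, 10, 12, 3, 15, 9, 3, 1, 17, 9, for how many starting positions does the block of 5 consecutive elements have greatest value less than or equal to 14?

(3, 13, 10, 10, 12) → max 13  ≤ 14 ✓
(13, 10, 10, 12, 3) → max 13  ≤ 14 ✓
(10, 10, 12, 3, 15) → max 15
(10, 12, 3, 15, 9) → max 15
(12, 3, 15, 9, 3) → max 15
(3, 15, 9, 3, 1) → max 15
(15, 9, 3, 1, 17) → max 17
(9, 3, 1, 17, 9) → max 17
2 windows satisfy the condition.

2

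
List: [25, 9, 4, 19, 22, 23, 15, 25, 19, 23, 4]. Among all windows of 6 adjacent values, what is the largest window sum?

127

Window sums for each of the 6 positions:
[25, 9, 4, 19, 22, 23] → sum 102
[9, 4, 19, 22, 23, 15] → sum 92
[4, 19, 22, 23, 15, 25] → sum 108
[19, 22, 23, 15, 25, 19] → sum 123
[22, 23, 15, 25, 19, 23] → sum 127
[23, 15, 25, 19, 23, 4] → sum 109
Largest of these is 127.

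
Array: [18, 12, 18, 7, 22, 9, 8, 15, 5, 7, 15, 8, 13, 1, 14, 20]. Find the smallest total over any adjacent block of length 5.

44

Each size-5 window and its sum:
18 12 18 7 22 → sum 77
12 18 7 22 9 → sum 68
18 7 22 9 8 → sum 64
7 22 9 8 15 → sum 61
22 9 8 15 5 → sum 59
9 8 15 5 7 → sum 44
8 15 5 7 15 → sum 50
15 5 7 15 8 → sum 50
5 7 15 8 13 → sum 48
7 15 8 13 1 → sum 44
15 8 13 1 14 → sum 51
8 13 1 14 20 → sum 56
Smallest of these is 44.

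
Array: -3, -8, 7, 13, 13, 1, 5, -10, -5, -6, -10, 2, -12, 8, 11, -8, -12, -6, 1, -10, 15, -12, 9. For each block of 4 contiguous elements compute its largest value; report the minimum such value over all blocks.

-5

Window maxs for each of the 20 positions:
-3 -8 7 13 → max 13
-8 7 13 13 → max 13
7 13 13 1 → max 13
13 13 1 5 → max 13
13 1 5 -10 → max 13
1 5 -10 -5 → max 5
5 -10 -5 -6 → max 5
-10 -5 -6 -10 → max -5
-5 -6 -10 2 → max 2
-6 -10 2 -12 → max 2
-10 2 -12 8 → max 8
2 -12 8 11 → max 11
-12 8 11 -8 → max 11
8 11 -8 -12 → max 11
11 -8 -12 -6 → max 11
-8 -12 -6 1 → max 1
-12 -6 1 -10 → max 1
-6 1 -10 15 → max 15
1 -10 15 -12 → max 15
-10 15 -12 9 → max 15
Minimum of these is -5.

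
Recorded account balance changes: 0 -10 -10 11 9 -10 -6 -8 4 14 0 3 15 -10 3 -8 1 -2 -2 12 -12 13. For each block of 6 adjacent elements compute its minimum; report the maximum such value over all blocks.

-8

[0, -10, -10, 11, 9, -10] → min -10
[-10, -10, 11, 9, -10, -6] → min -10
[-10, 11, 9, -10, -6, -8] → min -10
[11, 9, -10, -6, -8, 4] → min -10
[9, -10, -6, -8, 4, 14] → min -10
[-10, -6, -8, 4, 14, 0] → min -10
[-6, -8, 4, 14, 0, 3] → min -8
[-8, 4, 14, 0, 3, 15] → min -8
[4, 14, 0, 3, 15, -10] → min -10
[14, 0, 3, 15, -10, 3] → min -10
[0, 3, 15, -10, 3, -8] → min -10
[3, 15, -10, 3, -8, 1] → min -10
[15, -10, 3, -8, 1, -2] → min -10
[-10, 3, -8, 1, -2, -2] → min -10
[3, -8, 1, -2, -2, 12] → min -8
[-8, 1, -2, -2, 12, -12] → min -12
[1, -2, -2, 12, -12, 13] → min -12
Maximum of these is -8.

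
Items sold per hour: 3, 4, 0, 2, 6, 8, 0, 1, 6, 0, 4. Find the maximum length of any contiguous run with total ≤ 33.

→ 3: sum 3, len 1
→ 4: sum 7, len 2
→ 0: sum 7, len 3
→ 2: sum 9, len 4
→ 6: sum 15, len 5
→ 8: sum 23, len 6
→ 0: sum 23, len 7
→ 1: sum 24, len 8
→ 6: sum 30, len 9
→ 0: sum 30, len 10
→ 4 (dropped 3): sum 31, len 10
Longest length seen: 10.

10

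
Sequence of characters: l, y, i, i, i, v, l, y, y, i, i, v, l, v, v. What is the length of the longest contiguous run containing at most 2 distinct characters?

4

add l: window [l] (1 distinct), len 1
add y: window [l, y] (2 distinct), len 2
add i: window [y, i] (2 distinct), len 2
add i: window [y, i, i] (2 distinct), len 3
add i: window [y, i, i, i] (2 distinct), len 4
add v: window [i, i, i, v] (2 distinct), len 4
add l: window [v, l] (2 distinct), len 2
add y: window [l, y] (2 distinct), len 2
add y: window [l, y, y] (2 distinct), len 3
add i: window [y, y, i] (2 distinct), len 3
add i: window [y, y, i, i] (2 distinct), len 4
add v: window [i, i, v] (2 distinct), len 3
add l: window [v, l] (2 distinct), len 2
add v: window [v, l, v] (2 distinct), len 3
add v: window [v, l, v, v] (2 distinct), len 4
Longest length with ≤2 distinct: 4.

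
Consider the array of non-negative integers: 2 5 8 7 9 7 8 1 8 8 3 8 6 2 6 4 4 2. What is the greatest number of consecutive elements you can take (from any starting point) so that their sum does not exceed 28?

Extend to the right; shrink from the left whenever the sum exceeds 28:
→ 2: sum 2, len 1
→ 5: sum 7, len 2
→ 8: sum 15, len 3
→ 7: sum 22, len 4
→ 9 (dropped 2, 5): sum 24, len 3
→ 7 (dropped 8): sum 23, len 3
→ 8 (dropped 7): sum 24, len 3
→ 1: sum 25, len 4
→ 8 (dropped 9): sum 24, len 4
→ 8 (dropped 7): sum 25, len 4
→ 3: sum 28, len 5
→ 8 (dropped 8): sum 28, len 5
→ 6 (dropped 1, 8): sum 25, len 4
→ 2: sum 27, len 5
→ 6 (dropped 8): sum 25, len 5
→ 4 (dropped 3): sum 26, len 5
→ 4 (dropped 8): sum 22, len 5
→ 2: sum 24, len 6
Longest length seen: 6.

6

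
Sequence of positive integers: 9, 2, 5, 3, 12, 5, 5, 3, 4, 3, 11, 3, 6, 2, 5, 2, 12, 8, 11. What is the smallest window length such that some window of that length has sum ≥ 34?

5

add 9: running sum 9 < 34
add 2: running sum 11 < 34
add 5: running sum 16 < 34
add 3: running sum 19 < 34
add 12: running sum 31 < 34
add 5: shortest ending here [9, 2, 5, 3, 12, 5] sum 36, len 6
add 5: shortest ending here [9, 2, 5, 3, 12, 5, 5] sum 41, len 7
add 3: shortest ending here [2, 5, 3, 12, 5, 5, 3] sum 35, len 7
add 4: shortest ending here [5, 3, 12, 5, 5, 3, 4] sum 37, len 7
add 3: shortest ending here [3, 12, 5, 5, 3, 4, 3] sum 35, len 7
add 11: shortest ending here [12, 5, 5, 3, 4, 3, 11] sum 43, len 7
add 3: shortest ending here [5, 5, 3, 4, 3, 11, 3] sum 34, len 7
add 6: shortest ending here [5, 3, 4, 3, 11, 3, 6] sum 35, len 7
add 2: shortest ending here [5, 3, 4, 3, 11, 3, 6, 2] sum 37, len 8
add 5: shortest ending here [4, 3, 11, 3, 6, 2, 5] sum 34, len 7
add 2: shortest ending here [4, 3, 11, 3, 6, 2, 5, 2] sum 36, len 8
add 12: shortest ending here [11, 3, 6, 2, 5, 2, 12] sum 41, len 7
add 8: shortest ending here [6, 2, 5, 2, 12, 8] sum 35, len 6
add 11: shortest ending here [5, 2, 12, 8, 11] sum 38, len 5
Shortest qualifying length: 5.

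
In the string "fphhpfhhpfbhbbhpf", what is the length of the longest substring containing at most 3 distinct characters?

Extend right; when distinct count exceeds 3, shrink from the left:
[f] 1 distinct, len 1
[f, p] 2 distinct, len 2
[f, p, h] 3 distinct, len 3
[f, p, h, h] 3 distinct, len 4
[f, p, h, h, p] 3 distinct, len 5
[f, p, h, h, p, f] 3 distinct, len 6
[f, p, h, h, p, f, h] 3 distinct, len 7
[f, p, h, h, p, f, h, h] 3 distinct, len 8
[f, p, h, h, p, f, h, h, p] 3 distinct, len 9
[f, p, h, h, p, f, h, h, p, f] 3 distinct, len 10
[p, f, b] 3 distinct, len 3
[f, b, h] 3 distinct, len 3
[f, b, h, b] 3 distinct, len 4
[f, b, h, b, b] 3 distinct, len 5
[f, b, h, b, b, h] 3 distinct, len 6
[b, h, b, b, h, p] 3 distinct, len 6
[h, p, f] 3 distinct, len 3
Longest length with ≤3 distinct: 10.

10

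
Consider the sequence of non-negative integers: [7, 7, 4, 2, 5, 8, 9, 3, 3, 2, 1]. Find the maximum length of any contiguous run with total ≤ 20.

Extend to the right; shrink from the left whenever the sum exceeds 20:
add 7: [7] sum 7, len 1
add 7: [7, 7] sum 14, len 2
add 4: [7, 7, 4] sum 18, len 3
add 2: [7, 7, 4, 2] sum 20, len 4
add 5: [7, 4, 2, 5] sum 18, len 4
add 8: [4, 2, 5, 8] sum 19, len 4
add 9: [8, 9] sum 17, len 2
add 3: [8, 9, 3] sum 20, len 3
add 3: [9, 3, 3] sum 15, len 3
add 2: [9, 3, 3, 2] sum 17, len 4
add 1: [9, 3, 3, 2, 1] sum 18, len 5
Longest length seen: 5.

5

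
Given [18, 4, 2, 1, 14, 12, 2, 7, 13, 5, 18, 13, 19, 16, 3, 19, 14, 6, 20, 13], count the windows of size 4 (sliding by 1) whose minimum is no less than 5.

[18, 4, 2, 1] → min 1
[4, 2, 1, 14] → min 1
[2, 1, 14, 12] → min 1
[1, 14, 12, 2] → min 1
[14, 12, 2, 7] → min 2
[12, 2, 7, 13] → min 2
[2, 7, 13, 5] → min 2
[7, 13, 5, 18] → min 5  ≥ 5 ✓
[13, 5, 18, 13] → min 5  ≥ 5 ✓
[5, 18, 13, 19] → min 5  ≥ 5 ✓
[18, 13, 19, 16] → min 13  ≥ 5 ✓
[13, 19, 16, 3] → min 3
[19, 16, 3, 19] → min 3
[16, 3, 19, 14] → min 3
[3, 19, 14, 6] → min 3
[19, 14, 6, 20] → min 6  ≥ 5 ✓
[14, 6, 20, 13] → min 6  ≥ 5 ✓
6 windows satisfy the condition.

6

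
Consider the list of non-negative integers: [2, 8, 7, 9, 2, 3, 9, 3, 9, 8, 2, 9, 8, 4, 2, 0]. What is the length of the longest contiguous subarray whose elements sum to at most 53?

9

Extend to the right; shrink from the left whenever the sum exceeds 53:
→ 2: sum 2, len 1
→ 8: sum 10, len 2
→ 7: sum 17, len 3
→ 9: sum 26, len 4
→ 2: sum 28, len 5
→ 3: sum 31, len 6
→ 9: sum 40, len 7
→ 3: sum 43, len 8
→ 9: sum 52, len 9
→ 8 (dropped 2, 8): sum 50, len 8
→ 2: sum 52, len 9
→ 9 (dropped 7, 9): sum 45, len 8
→ 8: sum 53, len 9
→ 4 (dropped 2, 3): sum 52, len 8
→ 2 (dropped 9): sum 45, len 8
→ 0: sum 45, len 9
Longest length seen: 9.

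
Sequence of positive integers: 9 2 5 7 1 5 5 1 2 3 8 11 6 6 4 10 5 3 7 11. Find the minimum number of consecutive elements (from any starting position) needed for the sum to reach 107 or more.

add 9: running sum 9 < 107
add 2: running sum 11 < 107
add 5: running sum 16 < 107
add 7: running sum 23 < 107
add 1: running sum 24 < 107
add 5: running sum 29 < 107
add 5: running sum 34 < 107
add 1: running sum 35 < 107
add 2: running sum 37 < 107
add 3: running sum 40 < 107
add 8: running sum 48 < 107
add 11: running sum 59 < 107
add 6: running sum 65 < 107
add 6: running sum 71 < 107
add 4: running sum 75 < 107
add 10: running sum 85 < 107
add 5: running sum 90 < 107
add 3: running sum 93 < 107
add 7: running sum 100 < 107
add 11: shortest ending here [9, 2, 5, 7, 1, 5, 5, 1, 2, 3, 8, 11, 6, 6, 4, 10, 5, 3, 7, 11] sum 111, len 20
Shortest qualifying length: 20.

20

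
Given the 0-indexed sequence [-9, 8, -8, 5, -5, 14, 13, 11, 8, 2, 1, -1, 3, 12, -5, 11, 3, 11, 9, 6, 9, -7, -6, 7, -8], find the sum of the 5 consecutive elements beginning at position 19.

9

Elements at indices 19..23: 6, 9, -7, -6, 7
sum(6, 9, -7, -6, 7) = 9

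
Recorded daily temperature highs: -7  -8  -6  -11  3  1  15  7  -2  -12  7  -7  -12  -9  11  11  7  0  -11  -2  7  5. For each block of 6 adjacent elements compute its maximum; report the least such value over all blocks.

Window maxs for each of the 17 positions:
(-7, -8, -6, -11, 3, 1) → max 3
(-8, -6, -11, 3, 1, 15) → max 15
(-6, -11, 3, 1, 15, 7) → max 15
(-11, 3, 1, 15, 7, -2) → max 15
(3, 1, 15, 7, -2, -12) → max 15
(1, 15, 7, -2, -12, 7) → max 15
(15, 7, -2, -12, 7, -7) → max 15
(7, -2, -12, 7, -7, -12) → max 7
(-2, -12, 7, -7, -12, -9) → max 7
(-12, 7, -7, -12, -9, 11) → max 11
(7, -7, -12, -9, 11, 11) → max 11
(-7, -12, -9, 11, 11, 7) → max 11
(-12, -9, 11, 11, 7, 0) → max 11
(-9, 11, 11, 7, 0, -11) → max 11
(11, 11, 7, 0, -11, -2) → max 11
(11, 7, 0, -11, -2, 7) → max 11
(7, 0, -11, -2, 7, 5) → max 7
Least of these is 3.

3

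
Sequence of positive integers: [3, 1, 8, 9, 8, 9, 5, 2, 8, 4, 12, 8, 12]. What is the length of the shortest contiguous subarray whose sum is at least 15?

2

Extend right; whenever the sum reaches 15, record the length and shrink from the left:
add 3: running sum 3 < 15
add 1: running sum 4 < 15
add 8: running sum 12 < 15
end 3: [8, 9] sum 17, len 2
end 4: [9, 8] sum 17, len 2
end 5: [8, 9] sum 17, len 2
end 6: [8, 9, 5] sum 22, len 3
end 7: [9, 5, 2] sum 16, len 3
end 8: [5, 2, 8] sum 15, len 3
end 9: [5, 2, 8, 4] sum 19, len 4
end 10: [4, 12] sum 16, len 2
end 11: [12, 8] sum 20, len 2
end 12: [8, 12] sum 20, len 2
Shortest qualifying length: 2.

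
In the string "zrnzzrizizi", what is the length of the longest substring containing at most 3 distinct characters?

Extend right; when distinct count exceeds 3, shrink from the left:
add z: window [z] (1 distinct), len 1
add r: window [z, r] (2 distinct), len 2
add n: window [z, r, n] (3 distinct), len 3
add z: window [z, r, n, z] (3 distinct), len 4
add z: window [z, r, n, z, z] (3 distinct), len 5
add r: window [z, r, n, z, z, r] (3 distinct), len 6
add i: window [z, z, r, i] (3 distinct), len 4
add z: window [z, z, r, i, z] (3 distinct), len 5
add i: window [z, z, r, i, z, i] (3 distinct), len 6
add z: window [z, z, r, i, z, i, z] (3 distinct), len 7
add i: window [z, z, r, i, z, i, z, i] (3 distinct), len 8
Longest length with ≤3 distinct: 8.

8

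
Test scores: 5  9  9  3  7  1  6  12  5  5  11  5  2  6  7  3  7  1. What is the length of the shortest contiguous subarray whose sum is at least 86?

14

add 5: running sum 5 < 86
add 9: running sum 14 < 86
add 9: running sum 23 < 86
add 3: running sum 26 < 86
add 7: running sum 33 < 86
add 1: running sum 34 < 86
add 6: running sum 40 < 86
add 12: running sum 52 < 86
add 5: running sum 57 < 86
add 5: running sum 62 < 86
add 11: running sum 73 < 86
add 5: running sum 78 < 86
add 2: running sum 80 < 86
end 13: [5, 9, 9, 3, 7, 1, 6, 12, 5, 5, 11, 5, 2, 6] sum 86, len 14
end 14: [9, 9, 3, 7, 1, 6, 12, 5, 5, 11, 5, 2, 6, 7] sum 88, len 14
end 15: [9, 9, 3, 7, 1, 6, 12, 5, 5, 11, 5, 2, 6, 7, 3] sum 91, len 15
end 16: [9, 3, 7, 1, 6, 12, 5, 5, 11, 5, 2, 6, 7, 3, 7] sum 89, len 15
end 17: [9, 3, 7, 1, 6, 12, 5, 5, 11, 5, 2, 6, 7, 3, 7, 1] sum 90, len 16
Shortest qualifying length: 14.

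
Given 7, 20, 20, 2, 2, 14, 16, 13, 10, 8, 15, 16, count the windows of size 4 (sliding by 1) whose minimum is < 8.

5

(7, 20, 20, 2) → min 2  < 8 ✓
(20, 20, 2, 2) → min 2  < 8 ✓
(20, 2, 2, 14) → min 2  < 8 ✓
(2, 2, 14, 16) → min 2  < 8 ✓
(2, 14, 16, 13) → min 2  < 8 ✓
(14, 16, 13, 10) → min 10
(16, 13, 10, 8) → min 8
(13, 10, 8, 15) → min 8
(10, 8, 15, 16) → min 8
5 windows satisfy the condition.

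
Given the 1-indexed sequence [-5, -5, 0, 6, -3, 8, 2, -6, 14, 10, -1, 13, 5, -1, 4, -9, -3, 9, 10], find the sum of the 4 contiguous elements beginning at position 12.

21

Elements at indices 12..15: 13, 5, -1, 4
sum(13, 5, -1, 4) = 21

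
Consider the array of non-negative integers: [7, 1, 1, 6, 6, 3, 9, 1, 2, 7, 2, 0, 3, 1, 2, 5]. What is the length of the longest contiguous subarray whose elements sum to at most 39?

11

[7] sum 7 len 1
[7, 1] sum 8 len 2
[7, 1, 1] sum 9 len 3
[7, 1, 1, 6] sum 15 len 4
[7, 1, 1, 6, 6] sum 21 len 5
[7, 1, 1, 6, 6, 3] sum 24 len 6
[7, 1, 1, 6, 6, 3, 9] sum 33 len 7
[7, 1, 1, 6, 6, 3, 9, 1] sum 34 len 8
[7, 1, 1, 6, 6, 3, 9, 1, 2] sum 36 len 9
[1, 1, 6, 6, 3, 9, 1, 2, 7] sum 36 len 9
[1, 1, 6, 6, 3, 9, 1, 2, 7, 2] sum 38 len 10
[1, 1, 6, 6, 3, 9, 1, 2, 7, 2, 0] sum 38 len 11
[6, 6, 3, 9, 1, 2, 7, 2, 0, 3] sum 39 len 10
[6, 3, 9, 1, 2, 7, 2, 0, 3, 1] sum 34 len 10
[6, 3, 9, 1, 2, 7, 2, 0, 3, 1, 2] sum 36 len 11
[3, 9, 1, 2, 7, 2, 0, 3, 1, 2, 5] sum 35 len 11
Longest length seen: 11.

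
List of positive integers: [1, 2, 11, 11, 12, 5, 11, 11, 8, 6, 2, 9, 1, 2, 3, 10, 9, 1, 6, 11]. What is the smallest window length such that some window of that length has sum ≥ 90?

13

add 1: running sum 1 < 90
add 2: running sum 3 < 90
add 11: running sum 14 < 90
add 11: running sum 25 < 90
add 12: running sum 37 < 90
add 5: running sum 42 < 90
add 11: running sum 53 < 90
add 11: running sum 64 < 90
add 8: running sum 72 < 90
add 6: running sum 78 < 90
add 2: running sum 80 < 90
add 9: running sum 89 < 90
end 12: [1, 2, 11, 11, 12, 5, 11, 11, 8, 6, 2, 9, 1] sum 90, len 13
end 13: [2, 11, 11, 12, 5, 11, 11, 8, 6, 2, 9, 1, 2] sum 91, len 13
end 14: [11, 11, 12, 5, 11, 11, 8, 6, 2, 9, 1, 2, 3] sum 92, len 13
end 15: [11, 12, 5, 11, 11, 8, 6, 2, 9, 1, 2, 3, 10] sum 91, len 13
end 16: [11, 12, 5, 11, 11, 8, 6, 2, 9, 1, 2, 3, 10, 9] sum 100, len 14
end 17: [12, 5, 11, 11, 8, 6, 2, 9, 1, 2, 3, 10, 9, 1] sum 90, len 14
end 18: [12, 5, 11, 11, 8, 6, 2, 9, 1, 2, 3, 10, 9, 1, 6] sum 96, len 15
end 19: [11, 11, 8, 6, 2, 9, 1, 2, 3, 10, 9, 1, 6, 11] sum 90, len 14
Shortest qualifying length: 13.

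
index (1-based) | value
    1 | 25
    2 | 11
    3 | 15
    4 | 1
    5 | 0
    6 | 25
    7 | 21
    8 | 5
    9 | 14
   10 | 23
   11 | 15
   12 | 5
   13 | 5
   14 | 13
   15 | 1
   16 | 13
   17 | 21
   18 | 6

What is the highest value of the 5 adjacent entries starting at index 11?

Elements at indices 11..15: 15, 5, 5, 13, 1
max(15, 5, 5, 13, 1) = 15

15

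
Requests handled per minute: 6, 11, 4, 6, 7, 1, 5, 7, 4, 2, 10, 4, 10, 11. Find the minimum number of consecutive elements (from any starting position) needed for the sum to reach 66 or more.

11

Extend right; whenever the sum reaches 66, record the length and shrink from the left:
add 6: running sum 6 < 66
add 11: running sum 17 < 66
add 4: running sum 21 < 66
add 6: running sum 27 < 66
add 7: running sum 34 < 66
add 1: running sum 35 < 66
add 5: running sum 40 < 66
add 7: running sum 47 < 66
add 4: running sum 51 < 66
add 2: running sum 53 < 66
add 10: running sum 63 < 66
add 4: shortest ending here [6, 11, 4, 6, 7, 1, 5, 7, 4, 2, 10, 4] sum 67, len 12
add 10: shortest ending here [11, 4, 6, 7, 1, 5, 7, 4, 2, 10, 4, 10] sum 71, len 12
add 11: shortest ending here [6, 7, 1, 5, 7, 4, 2, 10, 4, 10, 11] sum 67, len 11
Shortest qualifying length: 11.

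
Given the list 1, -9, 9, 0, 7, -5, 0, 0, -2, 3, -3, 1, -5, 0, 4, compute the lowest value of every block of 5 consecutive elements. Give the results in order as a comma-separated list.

-9, -9, -5, -5, -5, -5, -3, -3, -5, -5, -5

[1, -9, 9, 0, 7] → min -9
[-9, 9, 0, 7, -5] → min -9
[9, 0, 7, -5, 0] → min -5
[0, 7, -5, 0, 0] → min -5
[7, -5, 0, 0, -2] → min -5
[-5, 0, 0, -2, 3] → min -5
[0, 0, -2, 3, -3] → min -3
[0, -2, 3, -3, 1] → min -3
[-2, 3, -3, 1, -5] → min -5
[3, -3, 1, -5, 0] → min -5
[-3, 1, -5, 0, 4] → min -5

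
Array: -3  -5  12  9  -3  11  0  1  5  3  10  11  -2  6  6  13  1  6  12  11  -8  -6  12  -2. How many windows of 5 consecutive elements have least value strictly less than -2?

9

-3 -5 12 9 -3 → min -5  < -2 ✓
-5 12 9 -3 11 → min -5  < -2 ✓
12 9 -3 11 0 → min -3  < -2 ✓
9 -3 11 0 1 → min -3  < -2 ✓
-3 11 0 1 5 → min -3  < -2 ✓
11 0 1 5 3 → min 0
0 1 5 3 10 → min 0
1 5 3 10 11 → min 1
5 3 10 11 -2 → min -2
3 10 11 -2 6 → min -2
10 11 -2 6 6 → min -2
11 -2 6 6 13 → min -2
-2 6 6 13 1 → min -2
6 6 13 1 6 → min 1
6 13 1 6 12 → min 1
13 1 6 12 11 → min 1
1 6 12 11 -8 → min -8  < -2 ✓
6 12 11 -8 -6 → min -8  < -2 ✓
12 11 -8 -6 12 → min -8  < -2 ✓
11 -8 -6 12 -2 → min -8  < -2 ✓
9 windows satisfy the condition.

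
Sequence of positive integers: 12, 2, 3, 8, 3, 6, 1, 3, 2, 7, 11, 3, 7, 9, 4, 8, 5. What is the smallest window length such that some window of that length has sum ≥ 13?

2

Extend right; whenever the sum reaches 13, record the length and shrink from the left:
add 12: running sum 12 < 13
end 1: [12, 2] sum 14, len 2
end 2: [12, 2, 3] sum 17, len 3
end 3: [2, 3, 8] sum 13, len 3
end 4: [3, 8, 3] sum 14, len 3
end 5: [8, 3, 6] sum 17, len 3
end 6: [8, 3, 6, 1] sum 18, len 4
end 7: [3, 6, 1, 3] sum 13, len 4
end 8: [3, 6, 1, 3, 2] sum 15, len 5
end 9: [1, 3, 2, 7] sum 13, len 4
end 10: [7, 11] sum 18, len 2
end 11: [11, 3] sum 14, len 2
end 12: [11, 3, 7] sum 21, len 3
end 13: [7, 9] sum 16, len 2
end 14: [9, 4] sum 13, len 2
end 15: [9, 4, 8] sum 21, len 3
end 16: [8, 5] sum 13, len 2
Shortest qualifying length: 2.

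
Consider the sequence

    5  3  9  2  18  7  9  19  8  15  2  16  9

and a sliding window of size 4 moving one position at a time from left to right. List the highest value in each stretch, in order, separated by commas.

9, 18, 18, 18, 19, 19, 19, 19, 16, 16

[5, 3, 9, 2] → max 9
[3, 9, 2, 18] → max 18
[9, 2, 18, 7] → max 18
[2, 18, 7, 9] → max 18
[18, 7, 9, 19] → max 19
[7, 9, 19, 8] → max 19
[9, 19, 8, 15] → max 19
[19, 8, 15, 2] → max 19
[8, 15, 2, 16] → max 16
[15, 2, 16, 9] → max 16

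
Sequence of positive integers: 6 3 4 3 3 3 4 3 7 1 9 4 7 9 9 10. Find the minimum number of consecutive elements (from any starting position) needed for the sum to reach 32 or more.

4

add 6: running sum 6 < 32
add 3: running sum 9 < 32
add 4: running sum 13 < 32
add 3: running sum 16 < 32
add 3: running sum 19 < 32
add 3: running sum 22 < 32
add 4: running sum 26 < 32
add 3: running sum 29 < 32
end 8: [6, 3, 4, 3, 3, 3, 4, 3, 7] sum 36, len 9
end 9: [6, 3, 4, 3, 3, 3, 4, 3, 7, 1] sum 37, len 10
end 10: [3, 3, 3, 4, 3, 7, 1, 9] sum 33, len 8
end 11: [3, 3, 4, 3, 7, 1, 9, 4] sum 34, len 8
end 12: [4, 3, 7, 1, 9, 4, 7] sum 35, len 7
end 13: [7, 1, 9, 4, 7, 9] sum 37, len 6
end 14: [9, 4, 7, 9, 9] sum 38, len 5
end 15: [7, 9, 9, 10] sum 35, len 4
Shortest qualifying length: 4.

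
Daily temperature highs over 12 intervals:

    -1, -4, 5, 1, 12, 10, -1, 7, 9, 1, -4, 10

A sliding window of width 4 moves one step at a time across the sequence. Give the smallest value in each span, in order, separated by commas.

Sliding a size-4 window across the 12 values:
[-1, -4, 5, 1] → min -4
[-4, 5, 1, 12] → min -4
[5, 1, 12, 10] → min 1
[1, 12, 10, -1] → min -1
[12, 10, -1, 7] → min -1
[10, -1, 7, 9] → min -1
[-1, 7, 9, 1] → min -1
[7, 9, 1, -4] → min -4
[9, 1, -4, 10] → min -4

-4, -4, 1, -1, -1, -1, -1, -4, -4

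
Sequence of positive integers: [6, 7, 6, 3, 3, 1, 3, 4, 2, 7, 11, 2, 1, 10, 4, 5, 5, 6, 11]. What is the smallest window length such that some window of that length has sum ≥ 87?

Extend right; whenever the sum reaches 87, record the length and shrink from the left:
add 6: running sum 6 < 87
add 7: running sum 13 < 87
add 6: running sum 19 < 87
add 3: running sum 22 < 87
add 3: running sum 25 < 87
add 1: running sum 26 < 87
add 3: running sum 29 < 87
add 4: running sum 33 < 87
add 2: running sum 35 < 87
add 7: running sum 42 < 87
add 11: running sum 53 < 87
add 2: running sum 55 < 87
add 1: running sum 56 < 87
add 10: running sum 66 < 87
add 4: running sum 70 < 87
add 5: running sum 75 < 87
add 5: running sum 80 < 87
add 6: running sum 86 < 87
add 11: shortest ending here [7, 6, 3, 3, 1, 3, 4, 2, 7, 11, 2, 1, 10, 4, 5, 5, 6, 11] sum 91, len 18
Shortest qualifying length: 18.

18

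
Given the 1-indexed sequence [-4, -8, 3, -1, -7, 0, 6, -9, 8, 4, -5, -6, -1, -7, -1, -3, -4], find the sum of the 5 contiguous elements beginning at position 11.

-20

Elements at indices 11..15: -5, -6, -1, -7, -1
sum(-5, -6, -1, -7, -1) = -20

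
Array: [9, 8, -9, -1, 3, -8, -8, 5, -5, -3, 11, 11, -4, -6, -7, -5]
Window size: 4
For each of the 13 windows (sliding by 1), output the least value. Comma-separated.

[9, 8, -9, -1] → min -9
[8, -9, -1, 3] → min -9
[-9, -1, 3, -8] → min -9
[-1, 3, -8, -8] → min -8
[3, -8, -8, 5] → min -8
[-8, -8, 5, -5] → min -8
[-8, 5, -5, -3] → min -8
[5, -5, -3, 11] → min -5
[-5, -3, 11, 11] → min -5
[-3, 11, 11, -4] → min -4
[11, 11, -4, -6] → min -6
[11, -4, -6, -7] → min -7
[-4, -6, -7, -5] → min -7

-9, -9, -9, -8, -8, -8, -8, -5, -5, -4, -6, -7, -7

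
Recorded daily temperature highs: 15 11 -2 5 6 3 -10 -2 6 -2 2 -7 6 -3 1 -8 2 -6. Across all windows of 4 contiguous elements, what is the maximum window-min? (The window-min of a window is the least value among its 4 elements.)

[15, 11, -2, 5] → min -2
[11, -2, 5, 6] → min -2
[-2, 5, 6, 3] → min -2
[5, 6, 3, -10] → min -10
[6, 3, -10, -2] → min -10
[3, -10, -2, 6] → min -10
[-10, -2, 6, -2] → min -10
[-2, 6, -2, 2] → min -2
[6, -2, 2, -7] → min -7
[-2, 2, -7, 6] → min -7
[2, -7, 6, -3] → min -7
[-7, 6, -3, 1] → min -7
[6, -3, 1, -8] → min -8
[-3, 1, -8, 2] → min -8
[1, -8, 2, -6] → min -8
Maximum of these is -2.

-2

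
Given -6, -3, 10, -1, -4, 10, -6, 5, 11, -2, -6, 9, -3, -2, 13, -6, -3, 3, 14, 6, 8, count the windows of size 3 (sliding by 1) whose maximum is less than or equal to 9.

4

-6 -3 10 → max 10
-3 10 -1 → max 10
10 -1 -4 → max 10
-1 -4 10 → max 10
-4 10 -6 → max 10
10 -6 5 → max 10
-6 5 11 → max 11
5 11 -2 → max 11
11 -2 -6 → max 11
-2 -6 9 → max 9  ≤ 9 ✓
-6 9 -3 → max 9  ≤ 9 ✓
9 -3 -2 → max 9  ≤ 9 ✓
-3 -2 13 → max 13
-2 13 -6 → max 13
13 -6 -3 → max 13
-6 -3 3 → max 3  ≤ 9 ✓
-3 3 14 → max 14
3 14 6 → max 14
14 6 8 → max 14
4 windows satisfy the condition.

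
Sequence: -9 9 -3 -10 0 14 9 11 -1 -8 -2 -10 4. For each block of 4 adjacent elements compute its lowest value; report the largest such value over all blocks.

-9 9 -3 -10 → min -10
9 -3 -10 0 → min -10
-3 -10 0 14 → min -10
-10 0 14 9 → min -10
0 14 9 11 → min 0
14 9 11 -1 → min -1
9 11 -1 -8 → min -8
11 -1 -8 -2 → min -8
-1 -8 -2 -10 → min -10
-8 -2 -10 4 → min -10
Largest of these is 0.

0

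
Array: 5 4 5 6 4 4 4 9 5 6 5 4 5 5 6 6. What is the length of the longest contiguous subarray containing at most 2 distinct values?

4

Extend right; when distinct count exceeds 2, shrink from the left:
[5] 1 distinct, len 1
[5, 4] 2 distinct, len 2
[5, 4, 5] 2 distinct, len 3
[5, 6] 2 distinct, len 2
[6, 4] 2 distinct, len 2
[6, 4, 4] 2 distinct, len 3
[6, 4, 4, 4] 2 distinct, len 4
[4, 4, 4, 9] 2 distinct, len 4
[9, 5] 2 distinct, len 2
[5, 6] 2 distinct, len 2
[5, 6, 5] 2 distinct, len 3
[5, 4] 2 distinct, len 2
[5, 4, 5] 2 distinct, len 3
[5, 4, 5, 5] 2 distinct, len 4
[5, 5, 6] 2 distinct, len 3
[5, 5, 6, 6] 2 distinct, len 4
Longest length with ≤2 distinct: 4.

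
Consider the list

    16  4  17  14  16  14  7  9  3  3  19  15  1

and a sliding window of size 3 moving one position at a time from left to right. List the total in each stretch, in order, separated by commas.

Sliding a size-3 window across the 13 values:
[16, 4, 17] → sum 37
[4, 17, 14] → sum 35
[17, 14, 16] → sum 47
[14, 16, 14] → sum 44
[16, 14, 7] → sum 37
[14, 7, 9] → sum 30
[7, 9, 3] → sum 19
[9, 3, 3] → sum 15
[3, 3, 19] → sum 25
[3, 19, 15] → sum 37
[19, 15, 1] → sum 35

37, 35, 47, 44, 37, 30, 19, 15, 25, 37, 35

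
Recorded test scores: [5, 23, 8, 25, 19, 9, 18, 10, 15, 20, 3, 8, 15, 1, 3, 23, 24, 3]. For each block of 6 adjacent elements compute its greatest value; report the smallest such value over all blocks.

20

Each size-6 window and its max:
(5, 23, 8, 25, 19, 9) → max 25
(23, 8, 25, 19, 9, 18) → max 25
(8, 25, 19, 9, 18, 10) → max 25
(25, 19, 9, 18, 10, 15) → max 25
(19, 9, 18, 10, 15, 20) → max 20
(9, 18, 10, 15, 20, 3) → max 20
(18, 10, 15, 20, 3, 8) → max 20
(10, 15, 20, 3, 8, 15) → max 20
(15, 20, 3, 8, 15, 1) → max 20
(20, 3, 8, 15, 1, 3) → max 20
(3, 8, 15, 1, 3, 23) → max 23
(8, 15, 1, 3, 23, 24) → max 24
(15, 1, 3, 23, 24, 3) → max 24
Smallest of these is 20.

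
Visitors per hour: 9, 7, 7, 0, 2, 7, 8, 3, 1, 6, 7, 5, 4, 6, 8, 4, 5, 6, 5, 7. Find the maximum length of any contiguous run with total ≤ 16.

4

add 9: [9] sum 9, len 1
add 7: [9, 7] sum 16, len 2
add 7: [7, 7] sum 14, len 2
add 0: [7, 7, 0] sum 14, len 3
add 2: [7, 7, 0, 2] sum 16, len 4
add 7: [7, 0, 2, 7] sum 16, len 4
add 8: [7, 8] sum 15, len 2
add 3: [8, 3] sum 11, len 2
add 1: [8, 3, 1] sum 12, len 3
add 6: [3, 1, 6] sum 10, len 3
add 7: [1, 6, 7] sum 14, len 3
add 5: [7, 5] sum 12, len 2
add 4: [7, 5, 4] sum 16, len 3
add 6: [5, 4, 6] sum 15, len 3
add 8: [6, 8] sum 14, len 2
add 4: [8, 4] sum 12, len 2
add 5: [4, 5] sum 9, len 2
add 6: [4, 5, 6] sum 15, len 3
add 5: [5, 6, 5] sum 16, len 3
add 7: [5, 7] sum 12, len 2
Longest length seen: 4.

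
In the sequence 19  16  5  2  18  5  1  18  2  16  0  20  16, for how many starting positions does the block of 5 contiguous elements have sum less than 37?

(19, 16, 5, 2, 18) → sum 60
(16, 5, 2, 18, 5) → sum 46
(5, 2, 18, 5, 1) → sum 31  < 37 ✓
(2, 18, 5, 1, 18) → sum 44
(18, 5, 1, 18, 2) → sum 44
(5, 1, 18, 2, 16) → sum 42
(1, 18, 2, 16, 0) → sum 37
(18, 2, 16, 0, 20) → sum 56
(2, 16, 0, 20, 16) → sum 54
1 window satisfy the condition.

1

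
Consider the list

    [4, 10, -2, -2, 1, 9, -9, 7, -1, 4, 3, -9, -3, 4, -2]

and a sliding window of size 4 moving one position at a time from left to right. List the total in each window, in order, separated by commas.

Sliding a size-4 window across the 15 values:
4 10 -2 -2 → sum 10
10 -2 -2 1 → sum 7
-2 -2 1 9 → sum 6
-2 1 9 -9 → sum -1
1 9 -9 7 → sum 8
9 -9 7 -1 → sum 6
-9 7 -1 4 → sum 1
7 -1 4 3 → sum 13
-1 4 3 -9 → sum -3
4 3 -9 -3 → sum -5
3 -9 -3 4 → sum -5
-9 -3 4 -2 → sum -10

10, 7, 6, -1, 8, 6, 1, 13, -3, -5, -5, -10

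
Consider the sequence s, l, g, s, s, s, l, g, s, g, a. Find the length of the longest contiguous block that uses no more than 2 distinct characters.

4

Extend right; when distinct count exceeds 2, shrink from the left:
add s: window [s] (1 distinct), len 1
add l: window [s, l] (2 distinct), len 2
add g: window [l, g] (2 distinct), len 2
add s: window [g, s] (2 distinct), len 2
add s: window [g, s, s] (2 distinct), len 3
add s: window [g, s, s, s] (2 distinct), len 4
add l: window [s, s, s, l] (2 distinct), len 4
add g: window [l, g] (2 distinct), len 2
add s: window [g, s] (2 distinct), len 2
add g: window [g, s, g] (2 distinct), len 3
add a: window [g, a] (2 distinct), len 2
Longest length with ≤2 distinct: 4.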